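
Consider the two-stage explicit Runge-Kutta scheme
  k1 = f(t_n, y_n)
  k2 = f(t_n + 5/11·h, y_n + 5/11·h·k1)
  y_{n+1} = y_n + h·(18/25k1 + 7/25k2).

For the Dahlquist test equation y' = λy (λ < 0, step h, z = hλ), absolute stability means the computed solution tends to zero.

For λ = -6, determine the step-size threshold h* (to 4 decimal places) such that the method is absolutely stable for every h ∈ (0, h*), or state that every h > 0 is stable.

On y'=λy, z=hλ:
  k1=λy_n ⇒ h·k1=z·y_n;  k2=λ(1+5/11z)y_n ⇒ h·k2=z(1+5/11z)y_n
  y_{n+1}/y_n = 1 + 18/25z + 7/25z(1+5/11z) = 1 + z + 7/55z²
  Hence R(z) = 1 + z + 7/55z².

Find x<0 with |R(x)|<1.
x=-0.47: |R|=0.5581
R=1: x+7/55x²=0 ⇒ x=−55/7=-7.8571; min R=1−1/(4·7/55)=-0.9643>−1
Confirm numerically:
  x=-6.819: |R|=0.09902 <1
  x=-6.297: |R|=0.25036 <1
  x=-4.343: |R|=0.94243 <1
  x=-8.360: |R|=1.53504 >1
  x=-8.059: |R|=1.20704 >1
Stable set (-7.8571, 0).

(-7.8571,0); λ=-6 ⇒ h* = (55/7)/6 = 1.3095.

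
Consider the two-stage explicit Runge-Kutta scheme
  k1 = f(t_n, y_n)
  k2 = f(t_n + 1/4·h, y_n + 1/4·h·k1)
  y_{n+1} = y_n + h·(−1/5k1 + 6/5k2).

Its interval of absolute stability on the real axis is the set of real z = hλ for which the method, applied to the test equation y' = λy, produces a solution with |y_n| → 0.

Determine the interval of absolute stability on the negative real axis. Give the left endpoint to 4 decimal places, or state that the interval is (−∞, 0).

z∈(-3.3333,0).

With y'=λy (z=hλ):
  k1=λy_n ⇒ h·k1=z·y_n;  k2=λ(1+1/4z)y_n ⇒ h·k2=z(1+1/4z)y_n
  y_{n+1}/y_n = 1 − 1/5z + 6/5z(1+1/4z) = 1 + z + 3/10z²
  so R(z) = 1 + z + 3/10z².

Boundary: |R(x)|=1, x<0.
x=-1.23: |R|=0.2239
R=1: x+3/10x²=0 ⇒ x=−10/3=-3.3333; min R=1−1/(4·3/10)=0.1667>−1
Confirm numerically:
  x=-1.926: |R|=0.18684 <1
  x=-1.563: |R|=0.16989 <1
  x=-1.381: |R|=0.19115 <1
  x=-3.737: |R|=1.45255 >1
  x=-3.692: |R|=1.39726 >1
So |R|<1 on (-3.3333, 0).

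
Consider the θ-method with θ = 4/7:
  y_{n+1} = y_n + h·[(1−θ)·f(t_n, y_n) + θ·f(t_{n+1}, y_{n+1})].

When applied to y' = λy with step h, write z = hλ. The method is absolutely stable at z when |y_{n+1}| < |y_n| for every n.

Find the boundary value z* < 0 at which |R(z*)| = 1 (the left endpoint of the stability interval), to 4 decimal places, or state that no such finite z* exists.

On y'=λy, z=hλ:
  y_{n+1} = y_n + z·[3/7·y_n + 4/7·y_{n+1}] ⇒ (1 − 4/7z)y_{n+1} = (1 + 3/7z)y_n
  ⇒ R(z) = (1 + 3/7z)/(1 − 4/7z).

Need |R(x)|<1, x<0.
x=-1.64: |R|=0.1534
x=-2: |R|=0.0667
x=-10: |R|=0.4894
x=-100: |R|=0.7199
θ=4/7≥1/2 ⇒ |1+3/7x|<|1−4/7x| ∀x<0 ⇒ unbounded interval.

(−∞, 0) — no finite endpoint.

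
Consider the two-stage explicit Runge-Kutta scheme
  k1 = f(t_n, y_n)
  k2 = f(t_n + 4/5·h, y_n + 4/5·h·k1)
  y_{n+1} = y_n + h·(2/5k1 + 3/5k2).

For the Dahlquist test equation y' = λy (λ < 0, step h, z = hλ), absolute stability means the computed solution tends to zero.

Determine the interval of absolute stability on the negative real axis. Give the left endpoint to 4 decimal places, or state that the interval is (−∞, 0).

With y'=λy (z=hλ):
  k1=λy_n ⇒ h·k1=z·y_n;  k2=λ(1+4/5z)y_n ⇒ h·k2=z(1+4/5z)y_n
  y_{n+1}/y_n = 1 + 2/5z + 3/5z(1+4/5z) = 1 + z + 12/25z²
  R(z) = 1 + z + 12/25z².

Find x<0 with |R(x)|<1.
x=-0.7: |R|=0.5352
R=1: x+12/25x²=0 ⇒ x=−25/12=-2.0833; min R=1−1/(4·12/25)=0.4792>−1
Confirm numerically:
  x=-2.059: |R|=0.97595 <1
  x=-1.401: |R|=0.54114 <1
  x=-0.899: |R|=0.48894 <1
  x=-2.414: |R|=1.38315 >1
  x=-2.380: |R|=1.33891 >1
Stable set (-2.0833, 0).

(-2.0833, 0).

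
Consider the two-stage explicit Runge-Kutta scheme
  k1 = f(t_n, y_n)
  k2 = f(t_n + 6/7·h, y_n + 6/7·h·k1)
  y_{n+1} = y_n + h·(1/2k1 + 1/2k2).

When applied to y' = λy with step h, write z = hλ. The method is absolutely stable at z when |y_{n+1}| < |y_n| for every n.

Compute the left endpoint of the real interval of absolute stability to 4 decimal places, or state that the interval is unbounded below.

Test eqn y'=λy, z=hλ:
  k1=λy_n ⇒ h·k1=z·y_n;  k2=λ(1+6/7z)y_n ⇒ h·k2=z(1+6/7z)y_n
  y_{n+1}/y_n = 1 + 1/2z + 1/2z(1+6/7z) = 1 + z + 3/7z²
  ⇒ R(z) = 1 + z + 3/7z².

Find x<0 with |R(x)|<1.
x=-1.57: |R|=0.4864
R=1: x+3/7x²=0 ⇒ x=−7/3=-2.3333; min R=1−1/(4·3/7)=0.4167>−1
Confirm numerically:
  x=-2.147: |R|=0.82855 <1
  x=-1.869: |R|=0.62807 <1
  x=-1.710: |R|=0.54319 <1
  x=-1.129: |R|=0.41727 <1
  x=-2.652: |R|=1.36219 >1
  x=-2.555: |R|=1.24272 >1
  x=-2.403: |R|=1.07175 >1
So |R|<1 on (-2.3333, 0).

z* = -2.3333.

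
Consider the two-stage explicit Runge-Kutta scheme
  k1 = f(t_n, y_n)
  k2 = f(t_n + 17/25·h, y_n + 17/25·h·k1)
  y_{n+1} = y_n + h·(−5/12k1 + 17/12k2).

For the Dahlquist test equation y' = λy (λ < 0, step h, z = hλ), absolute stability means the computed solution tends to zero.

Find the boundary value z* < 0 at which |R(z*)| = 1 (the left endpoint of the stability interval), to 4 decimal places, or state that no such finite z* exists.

z* = -1.0381.

On y'=λy, z=hλ:
  k1=λy_n ⇒ h·k1=z·y_n;  k2=λ(1+17/25z)y_n ⇒ h·k2=z(1+17/25z)y_n
  y_{n+1}/y_n = 1 − 5/12z + 17/12z(1+17/25z) = 1 + z + 289/300z²
  so R(z) = 1 + z + 289/300z².

Need |R(x)|<1, x<0.
x=-0.35: |R|=0.7680
R=1: x+289/300x²=0 ⇒ x=−300/289=-1.0381; min R=1−1/(4·289/300)=0.7405>−1
Confirm numerically:
  x=-0.953: |R|=0.92191 <1
  x=-0.725: |R|=0.78135 <1
  x=-0.625: |R|=0.75130 <1
  x=-0.511: |R|=0.74055 <1
  x=-1.356: |R|=1.41532 >1
  x=-1.252: |R|=1.25803 >1
Interval (-1.0381, 0).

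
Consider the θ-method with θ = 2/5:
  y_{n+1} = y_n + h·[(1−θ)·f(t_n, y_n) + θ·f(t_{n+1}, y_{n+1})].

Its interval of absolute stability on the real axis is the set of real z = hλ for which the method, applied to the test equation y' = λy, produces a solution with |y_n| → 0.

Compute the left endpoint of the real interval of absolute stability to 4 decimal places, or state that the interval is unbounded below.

z* = -10.0000.

Set f=λy, z=hλ:
  y_{n+1} = y_n + z·[3/5·y_n + 2/5·y_{n+1}] ⇒ (1 − 2/5z)y_{n+1} = (1 + 3/5z)y_n
  R(z) = (1 + 3/5z)/(1 − 2/5z).

Need |R(x)|<1, x<0.
x=-1.19: |R|=0.1938
R=−1: 1+3/5x = −1+2/5x ⇒ -1/5x=2 ⇒ x=2/(-1/5)=-10.0000
Confirm numerically:
  x=-8.948: |R|=0.95405 <1
  x=-8.529: |R|=0.93331 <1
  x=-6.157: |R|=0.77804 <1
  x=-10.400: |R|=1.01550 >1
  x=-10.148: |R|=1.00585 >1
  x=-10.133: |R|=1.00526 >1
So |R|<1 on (-10.0000, 0).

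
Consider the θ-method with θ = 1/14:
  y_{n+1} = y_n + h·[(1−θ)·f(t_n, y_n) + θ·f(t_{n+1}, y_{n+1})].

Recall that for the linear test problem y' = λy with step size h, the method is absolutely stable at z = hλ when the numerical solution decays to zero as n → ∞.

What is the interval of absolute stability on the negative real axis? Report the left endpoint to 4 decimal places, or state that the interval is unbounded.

z∈(-2.3333,0).

With y'=λy (z=hλ):
  y_{n+1} = y_n + z·[13/14·y_n + 1/14·y_{n+1}] ⇒ (1 − 1/14z)y_{n+1} = (1 + 13/14z)y_n
  so R(z) = (1 + 13/14z)/(1 − 1/14z).

Need |R(x)|<1, x<0.
x=-0.4: |R|=0.6111
R=−1: 1+13/14x = −1+1/14x ⇒ -6/7x=2 ⇒ x=2/(-6/7)=-2.3333
Confirm numerically:
  x=-2.039: |R|=0.77979 <1
  x=-1.725: |R|=0.53577 <1
  x=-1.710: |R|=0.52387 <1
  x=-1.540: |R|=0.38739 <1
  x=-2.495: |R|=1.11761 >1
  x=-2.473: |R|=1.10174 >1
  x=-2.374: |R|=1.02980 >1
Interval (-2.3333, 0).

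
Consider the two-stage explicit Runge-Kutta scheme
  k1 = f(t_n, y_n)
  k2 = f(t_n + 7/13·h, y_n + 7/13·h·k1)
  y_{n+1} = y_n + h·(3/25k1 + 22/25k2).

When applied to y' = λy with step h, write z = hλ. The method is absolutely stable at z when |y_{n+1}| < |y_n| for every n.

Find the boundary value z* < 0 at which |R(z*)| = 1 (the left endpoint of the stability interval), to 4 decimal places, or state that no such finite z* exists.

left endpoint -2.1104.

Set f=λy, z=hλ:
  k1=λy_n ⇒ h·k1=z·y_n;  k2=λ(1+7/13z)y_n ⇒ h·k2=z(1+7/13z)y_n
  y_{n+1}/y_n = 1 + 3/25z + 22/25z(1+7/13z) = 1 + z + 154/325z²
  R(z) = 1 + z + 154/325z².

Solve |R(x)|<1 on ℝ⁻.
x=-0.44: |R|=0.6517
R=1: x+154/325x²=0 ⇒ x=−325/154=-2.1104; min R=1−1/(4·154/325)=0.4724>−1
Confirm numerically:
  x=-1.678: |R|=0.65620 <1
  x=-1.608: |R|=0.61721 <1
  x=-1.501: |R|=0.56658 <1
  x=-1.160: |R|=0.47761 <1
  x=-2.623: |R|=1.63712 >1
  x=-2.497: |R|=1.45744 >1
  x=-2.216: |R|=1.11090 >1
Interval (-2.1104, 0).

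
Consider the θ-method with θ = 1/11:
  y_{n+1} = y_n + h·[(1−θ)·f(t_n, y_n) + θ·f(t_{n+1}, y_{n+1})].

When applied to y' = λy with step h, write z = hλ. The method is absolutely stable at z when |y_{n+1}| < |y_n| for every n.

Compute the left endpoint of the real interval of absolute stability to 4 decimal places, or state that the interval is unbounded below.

With y'=λy (z=hλ):
  y_{n+1} = y_n + z·[10/11·y_n + 1/11·y_{n+1}] ⇒ (1 − 1/11z)y_{n+1} = (1 + 10/11z)y_n
  Hence R(z) = (1 + 10/11z)/(1 − 1/11z).

Need |R(x)|<1, x<0.
x=-0.76: |R|=0.2891
R=−1: 1+10/11x = −1+1/11x ⇒ -9/11x=2 ⇒ x=2/(-9/11)=-2.4444
Confirm numerically:
  x=-2.123: |R|=0.77955 <1
  x=-1.856: |R|=0.58805 <1
  x=-1.705: |R|=0.47619 <1
  x=-1.411: |R|=0.25058 <1
  x=-2.914: |R|=1.30372 >1
  x=-2.791: |R|=1.22616 >1
So |R|<1 on (-2.4444, 0).

left endpoint -2.4444.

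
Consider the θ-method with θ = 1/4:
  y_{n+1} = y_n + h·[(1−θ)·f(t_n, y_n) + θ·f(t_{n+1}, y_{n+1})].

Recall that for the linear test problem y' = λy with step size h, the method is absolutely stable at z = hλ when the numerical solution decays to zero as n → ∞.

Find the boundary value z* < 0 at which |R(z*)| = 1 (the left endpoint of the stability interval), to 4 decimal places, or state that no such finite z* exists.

Set f=λy, z=hλ:
  y_{n+1} = y_n + z·[3/4·y_n + 1/4·y_{n+1}] ⇒ (1 − 1/4z)y_{n+1} = (1 + 3/4z)y_n
  ⇒ R(z) = (1 + 3/4z)/(1 − 1/4z).

Boundary: |R(x)|=1, x<0.
x=-1.72: |R|=0.2028
R=−1: 1+3/4x = −1+1/4x ⇒ -1/2x=2 ⇒ x=2/(-1/2)=-4.0000
Confirm numerically:
  x=-3.645: |R|=0.90713 <1
  x=-2.809: |R|=0.65017 <1
  x=-2.748: |R|=0.62893 <1
  x=-1.914: |R|=0.29456 <1
  x=-4.277: |R|=1.06693 >1
  x=-4.258: |R|=1.06248 >1
So |R|<1 on (-4.0000, 0).

z* = -4.0000.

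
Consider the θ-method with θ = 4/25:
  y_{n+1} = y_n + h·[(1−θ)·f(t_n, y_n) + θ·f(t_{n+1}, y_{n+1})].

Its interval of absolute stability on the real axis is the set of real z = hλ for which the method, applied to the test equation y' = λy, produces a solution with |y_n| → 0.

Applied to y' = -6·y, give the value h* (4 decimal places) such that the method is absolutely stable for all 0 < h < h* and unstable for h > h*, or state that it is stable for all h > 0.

(-2.9412,0); λ=-6 ⇒ h* = (50/17)/6 = 0.4902.

Set f=λy, z=hλ:
  y_{n+1} = y_n + z·[21/25·y_n + 4/25·y_{n+1}] ⇒ (1 − 4/25z)y_{n+1} = (1 + 21/25z)y_n
  Hence R(z) = (1 + 21/25z)/(1 − 4/25z).

Find x<0 with |R(x)|<1.
x=-0.89: |R|=0.2209
R=−1: 1+21/25x = −1+4/25x ⇒ -17/25x=2 ⇒ x=2/(-17/25)=-2.9412
Confirm numerically:
  x=-2.649: |R|=0.86046 <1
  x=-2.421: |R|=0.74504 <1
  x=-1.637: |R|=0.29723 <1
  x=-1.528: |R|=0.22782 <1
  x=-3.480: |R|=1.23535 >1
  x=-3.262: |R|=1.14335 >1
  x=-3.217: |R|=1.12382 >1
So |R|<1 on (-2.9412, 0).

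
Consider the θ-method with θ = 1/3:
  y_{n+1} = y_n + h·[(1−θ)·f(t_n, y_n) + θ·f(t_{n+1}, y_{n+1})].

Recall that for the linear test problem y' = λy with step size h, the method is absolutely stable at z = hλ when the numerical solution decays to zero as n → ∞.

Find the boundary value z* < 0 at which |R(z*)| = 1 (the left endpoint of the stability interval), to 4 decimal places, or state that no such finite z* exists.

z* = -6.0000.

Test eqn y'=λy, z=hλ:
  y_{n+1} = y_n + z·[2/3·y_n + 1/3·y_{n+1}] ⇒ (1 − 1/3z)y_{n+1} = (1 + 2/3z)y_n
  ⇒ R(z) = (1 + 2/3z)/(1 − 1/3z).

Boundary: |R(x)|=1, x<0.
x=-0.64: |R|=0.4725
R=−1: 1+2/3x = −1+1/3x ⇒ -1/3x=2 ⇒ x=2/(-1/3)=-6.0000
Confirm numerically:
  x=-5.840: |R|=0.98190 <1
  x=-4.815: |R|=0.84837 <1
  x=-4.810: |R|=0.84763 <1
  x=-3.009: |R|=0.50225 <1
  x=-6.547: |R|=1.05730 >1
  x=-6.295: |R|=1.03174 >1
Stable set (-6.0000, 0).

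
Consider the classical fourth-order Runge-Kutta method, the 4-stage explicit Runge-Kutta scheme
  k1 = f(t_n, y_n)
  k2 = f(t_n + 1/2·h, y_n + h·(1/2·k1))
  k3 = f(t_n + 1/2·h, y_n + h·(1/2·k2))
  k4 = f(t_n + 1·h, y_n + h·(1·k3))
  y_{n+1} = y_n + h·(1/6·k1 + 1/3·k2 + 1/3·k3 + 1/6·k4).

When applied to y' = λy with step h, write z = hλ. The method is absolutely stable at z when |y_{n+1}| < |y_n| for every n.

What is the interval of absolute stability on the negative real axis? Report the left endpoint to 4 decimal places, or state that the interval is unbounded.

With y'=λy (z=hλ):
  order 4, 4-stage ⇒ R(z)=1+z+z^2/2+z^3/6+z^4/24
  (e.g. R(-0.41)=0.66374, |R|=0.66374)

Find x<0 with |R(x)|<1.
x=-0.41: |R|=0.6637
|R(-1.83)|=0.2903 |R(-1.4)|=0.2827 |R(-1.2)|=0.3184
Bisect:
  x_lo=-3.2078 |R|=1.8477  x_hi=-0.1204 |R|=0.8866
  mid=-1.66411 |R|=0.27200 →hi
  mid=-2.43595 |R|=0.58899 →hi
  mid=-2.82188 |R|=1.05657 →lo
  mid=-2.62892 |R|=0.78872 →hi
  mid=-2.72540 |R|=0.91339 →hi
  mid=-2.77364 |R|=0.98257 →hi
  mid=-2.79776 |R|=1.01896 →lo
  ...
  [-2.78532,-2.78513] ⇒ x*=-2.7853
Interval (-2.7853, 0).

(-2.7853, 0).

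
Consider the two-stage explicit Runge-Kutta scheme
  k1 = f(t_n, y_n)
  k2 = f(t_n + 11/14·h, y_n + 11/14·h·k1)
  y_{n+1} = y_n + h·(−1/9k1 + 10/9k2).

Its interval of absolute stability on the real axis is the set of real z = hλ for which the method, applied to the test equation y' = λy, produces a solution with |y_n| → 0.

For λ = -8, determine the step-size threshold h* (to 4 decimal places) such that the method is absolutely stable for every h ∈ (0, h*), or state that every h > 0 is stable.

(-1.1455,0); λ=-8 ⇒ h* = (63/55)/8 = 0.1432.

With y'=λy (z=hλ):
  k1=λy_n ⇒ h·k1=z·y_n;  k2=λ(1+11/14z)y_n ⇒ h·k2=z(1+11/14z)y_n
  y_{n+1}/y_n = 1 − 1/9z + 10/9z(1+11/14z) = 1 + z + 55/63z²
  so R(z) = 1 + z + 55/63z².

Need |R(x)|<1, x<0.
x=-0.48: |R|=0.7211
R=1: x+55/63x²=0 ⇒ x=−63/55=-1.1455; min R=1−1/(4·55/63)=0.7136>−1
Confirm numerically:
  x=-0.799: |R|=0.75833 <1
  x=-0.770: |R|=0.74761 <1
  x=-0.641: |R|=0.71771 <1
  x=-1.711: |R|=1.84477 >1
  x=-1.555: |R|=1.55597 >1
  x=-1.442: |R|=1.37332 >1
So |R|<1 on (-1.1455, 0).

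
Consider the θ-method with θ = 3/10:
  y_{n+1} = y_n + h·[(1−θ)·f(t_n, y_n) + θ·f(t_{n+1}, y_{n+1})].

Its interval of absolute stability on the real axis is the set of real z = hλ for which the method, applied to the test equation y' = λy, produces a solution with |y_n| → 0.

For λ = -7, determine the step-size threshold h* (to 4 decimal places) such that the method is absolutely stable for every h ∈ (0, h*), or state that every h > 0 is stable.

With y'=λy (z=hλ):
  y_{n+1} = y_n + z·[7/10·y_n + 3/10·y_{n+1}] ⇒ (1 − 3/10z)y_{n+1} = (1 + 7/10z)y_n
  R(z) = (1 + 7/10z)/(1 − 3/10z).

Boundary: |R(x)|=1, x<0.
x=-1.8: |R|=0.1688
R=−1: 1+7/10x = −1+3/10x ⇒ -2/5x=2 ⇒ x=2/(-2/5)=-5.0000
Confirm numerically:
  x=-4.104: |R|=0.83937 <1
  x=-4.095: |R|=0.83756 <1
  x=-3.797: |R|=0.77505 <1
  x=-5.046: |R|=1.00732 >1
  x=-5.045: |R|=1.00716 >1
Interval (-5.0000, 0).

(-5.0000,0); λ=-7 ⇒ h* = (5)/7 = 0.7143.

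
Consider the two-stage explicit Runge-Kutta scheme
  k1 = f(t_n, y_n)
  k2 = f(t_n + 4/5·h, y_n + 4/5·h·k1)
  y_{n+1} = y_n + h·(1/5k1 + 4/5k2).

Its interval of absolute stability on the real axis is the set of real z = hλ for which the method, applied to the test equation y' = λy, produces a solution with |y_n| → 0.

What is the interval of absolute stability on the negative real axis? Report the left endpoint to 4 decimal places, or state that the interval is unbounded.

z∈(-1.5625,0).

With y'=λy (z=hλ):
  k1=λy_n ⇒ h·k1=z·y_n;  k2=λ(1+4/5z)y_n ⇒ h·k2=z(1+4/5z)y_n
  y_{n+1}/y_n = 1 + 1/5z + 4/5z(1+4/5z) = 1 + z + 16/25z²
  ⇒ R(z) = 1 + z + 16/25z².

Boundary: |R(x)|=1, x<0.
x=-0.71: |R|=0.6126
R=1: x+16/25x²=0 ⇒ x=−25/16=-1.5625; min R=1−1/(4·16/25)=0.6094>−1
Confirm numerically:
  x=-1.511: |R|=0.95020 <1
  x=-1.436: |R|=0.88374 <1
  x=-1.374: |R|=0.83424 <1
  x=-1.352: |R|=0.81786 <1
  x=-2.089: |R|=1.70391 >1
  x=-1.939: |R|=1.46722 >1
  x=-1.800: |R|=1.27360 >1
Interval (-1.5625, 0).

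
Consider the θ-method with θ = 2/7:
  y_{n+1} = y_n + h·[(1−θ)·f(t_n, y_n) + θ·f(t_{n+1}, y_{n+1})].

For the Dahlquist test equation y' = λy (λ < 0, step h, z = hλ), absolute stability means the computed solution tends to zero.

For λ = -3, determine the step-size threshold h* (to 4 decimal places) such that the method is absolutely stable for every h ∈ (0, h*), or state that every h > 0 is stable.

Test eqn y'=λy, z=hλ:
  y_{n+1} = y_n + z·[5/7·y_n + 2/7·y_{n+1}] ⇒ (1 − 2/7z)y_{n+1} = (1 + 5/7z)y_n
  R(z) = (1 + 5/7z)/(1 − 2/7z).

Find x<0 with |R(x)|<1.
x=-1.37: |R|=0.0154
R=−1: 1+5/7x = −1+2/7x ⇒ -3/7x=2 ⇒ x=2/(-3/7)=-4.6667
Confirm numerically:
  x=-3.825: |R|=0.82765 <1
  x=-3.055: |R|=0.63120 <1
  x=-2.817: |R|=0.56079 <1
  x=-2.222: |R|=0.35914 <1
  x=-5.188: |R|=1.09001 >1
  x=-4.815: |R|=1.02676 >1
Interval (-4.6667, 0).

(-4.6667,0); λ=-3 ⇒ h* = (14/3)/3 = 1.5556.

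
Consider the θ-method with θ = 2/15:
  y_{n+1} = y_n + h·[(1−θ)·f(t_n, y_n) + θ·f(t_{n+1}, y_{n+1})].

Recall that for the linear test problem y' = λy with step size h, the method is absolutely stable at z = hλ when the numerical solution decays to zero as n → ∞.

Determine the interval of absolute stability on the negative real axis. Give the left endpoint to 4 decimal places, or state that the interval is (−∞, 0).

Set f=λy, z=hλ:
  y_{n+1} = y_n + z·[13/15·y_n + 2/15·y_{n+1}] ⇒ (1 − 2/15z)y_{n+1} = (1 + 13/15z)y_n
  R(z) = (1 + 13/15z)/(1 − 2/15z).

Boundary: |R(x)|=1, x<0.
x=-0.73: |R|=0.3348
R=−1: 1+13/15x = −1+2/15x ⇒ -11/15x=2 ⇒ x=2/(-11/15)=-2.7273
Confirm numerically:
  x=-2.617: |R|=0.94005 <1
  x=-2.031: |R|=0.59821 <1
  x=-1.542: |R|=0.27903 <1
  x=-1.251: |R|=0.07216 <1
  x=-3.125: |R|=1.20588 >1
  x=-3.083: |R|=1.18487 >1
  x=-2.800: |R|=1.03883 >1
Stable set (-2.7273, 0).

(-2.7273, 0).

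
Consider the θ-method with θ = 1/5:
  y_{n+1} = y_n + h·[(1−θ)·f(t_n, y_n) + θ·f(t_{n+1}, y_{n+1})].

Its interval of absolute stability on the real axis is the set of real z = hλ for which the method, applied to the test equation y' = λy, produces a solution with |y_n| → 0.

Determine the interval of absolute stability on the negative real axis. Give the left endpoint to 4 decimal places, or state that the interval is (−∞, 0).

With y'=λy (z=hλ):
  y_{n+1} = y_n + z·[4/5·y_n + 1/5·y_{n+1}] ⇒ (1 − 1/5z)y_{n+1} = (1 + 4/5z)y_n
  ⇒ R(z) = (1 + 4/5z)/(1 − 1/5z).

Boundary: |R(x)|=1, x<0.
x=-0.54: |R|=0.5126
R=−1: 1+4/5x = −1+1/5x ⇒ -3/5x=2 ⇒ x=2/(-3/5)=-3.3333
Confirm numerically:
  x=-2.616: |R|=0.71744 <1
  x=-2.315: |R|=0.58237 <1
  x=-1.552: |R|=0.18437 <1
  x=-1.499: |R|=0.15325 <1
  x=-3.827: |R|=1.16778 >1
  x=-3.814: |R|=1.16360 >1
  x=-3.741: |R|=1.13992 >1
So |R|<1 on (-3.3333, 0).

(-3.3333, 0).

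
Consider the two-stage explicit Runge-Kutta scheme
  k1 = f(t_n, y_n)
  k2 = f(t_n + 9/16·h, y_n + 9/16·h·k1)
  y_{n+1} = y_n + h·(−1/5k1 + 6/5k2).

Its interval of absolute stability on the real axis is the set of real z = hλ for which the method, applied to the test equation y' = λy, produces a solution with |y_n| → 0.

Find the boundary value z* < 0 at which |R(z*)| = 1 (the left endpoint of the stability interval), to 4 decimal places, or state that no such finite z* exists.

Set f=λy, z=hλ:
  k1=λy_n ⇒ h·k1=z·y_n;  k2=λ(1+9/16z)y_n ⇒ h·k2=z(1+9/16z)y_n
  y_{n+1}/y_n = 1 − 1/5z + 6/5z(1+9/16z) = 1 + z + 27/40z²
  ⇒ R(z) = 1 + z + 27/40z².

Solve |R(x)|<1 on ℝ⁻.
x=-0.59: |R|=0.6450
R=1: x+27/40x²=0 ⇒ x=−40/27=-1.4815; min R=1−1/(4·27/40)=0.6296>−1
Confirm numerically:
  x=-1.348: |R|=0.87855 <1
  x=-0.795: |R|=0.63162 <1
  x=-0.765: |R|=0.63003 <1
  x=-0.665: |R|=0.63350 <1
  x=-1.998: |R|=1.69660 >1
  x=-1.787: |R|=1.36852 >1
  x=-1.601: |R|=1.12916 >1
Interval (-1.4815, 0).

left endpoint -1.4815.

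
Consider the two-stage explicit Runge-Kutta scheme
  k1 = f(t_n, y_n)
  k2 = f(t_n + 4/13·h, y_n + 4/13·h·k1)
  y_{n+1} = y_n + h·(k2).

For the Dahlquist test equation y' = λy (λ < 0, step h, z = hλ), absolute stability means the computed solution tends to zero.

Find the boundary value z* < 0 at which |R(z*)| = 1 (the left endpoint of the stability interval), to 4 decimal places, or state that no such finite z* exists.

z* = -3.2500.

Set f=λy, z=hλ:
  k1=λy_n ⇒ h·k1=z·y_n;  k2=λ(1+4/13z)y_n ⇒ h·k2=z(1+4/13z)y_n
  y_{n+1}/y_n = 1 + z(1+4/13z) = 1 + z + 4/13z²
  so R(z) = 1 + z + 4/13z².

Need |R(x)|<1, x<0.
x=-0.56: |R|=0.5365
R=1: x+4/13x²=0 ⇒ x=−13/4=-3.2500; min R=1−1/(4·4/13)=0.1875>−1
Confirm numerically:
  x=-2.058: |R|=0.24519 <1
  x=-1.757: |R|=0.19286 <1
  x=-1.398: |R|=0.20336 <1
  x=-1.384: |R|=0.20537 <1
  x=-3.827: |R|=1.67944 >1
  x=-3.658: |R|=1.45922 >1
  x=-3.530: |R|=1.30412 >1
So |R|<1 on (-3.2500, 0).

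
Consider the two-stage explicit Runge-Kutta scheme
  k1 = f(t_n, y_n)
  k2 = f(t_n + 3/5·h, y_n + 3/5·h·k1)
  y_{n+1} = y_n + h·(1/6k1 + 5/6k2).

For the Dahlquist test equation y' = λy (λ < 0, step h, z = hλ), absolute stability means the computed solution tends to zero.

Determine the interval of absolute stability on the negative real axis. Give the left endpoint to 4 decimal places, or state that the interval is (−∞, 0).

z∈(-2.0000,0).

Set f=λy, z=hλ:
  k1=λy_n ⇒ h·k1=z·y_n;  k2=λ(1+3/5z)y_n ⇒ h·k2=z(1+3/5z)y_n
  y_{n+1}/y_n = 1 + 1/6z + 5/6z(1+3/5z) = 1 + z + 1/2z²
  Hence R(z) = 1 + z + 1/2z².

Boundary: |R(x)|=1, x<0.
x=-0.87: |R|=0.5085
R=1: x+1/2x²=0 ⇒ x=−2=-2.0000; min R=1−1/(4·1/2)=0.5000>−1
Confirm numerically:
  x=-1.399: |R|=0.57960 <1
  x=-1.255: |R|=0.53251 <1
  x=-1.160: |R|=0.51280 <1
  x=-0.850: |R|=0.51125 <1
  x=-2.455: |R|=1.55851 >1
  x=-2.372: |R|=1.44119 >1
Interval (-2.0000, 0).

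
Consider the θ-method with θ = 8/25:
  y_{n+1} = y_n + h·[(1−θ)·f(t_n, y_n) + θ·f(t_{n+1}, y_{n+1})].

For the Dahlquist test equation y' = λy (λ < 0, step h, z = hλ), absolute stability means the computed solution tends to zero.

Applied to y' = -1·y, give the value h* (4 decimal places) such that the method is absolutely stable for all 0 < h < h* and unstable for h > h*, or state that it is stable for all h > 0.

Test eqn y'=λy, z=hλ:
  y_{n+1} = y_n + z·[17/25·y_n + 8/25·y_{n+1}] ⇒ (1 − 8/25z)y_{n+1} = (1 + 17/25z)y_n
  Hence R(z) = (1 + 17/25z)/(1 − 8/25z).

Solve |R(x)|<1 on ℝ⁻.
x=-0.63: |R|=0.4757
R=−1: 1+17/25x = −1+8/25x ⇒ -9/25x=2 ⇒ x=2/(-9/25)=-5.5556
Confirm numerically:
  x=-5.277: |R|=0.96270 <1
  x=-4.408: |R|=0.82862 <1
  x=-2.852: |R|=0.49113 <1
  x=-2.525: |R|=0.39657 <1
  x=-6.118: |R|=1.06846 >1
  x=-5.932: |R|=1.04676 >1
Interval (-5.5556, 0).

(-5.5556,0); λ=-1 ⇒ h* = (50/9)/1 = 5.5556.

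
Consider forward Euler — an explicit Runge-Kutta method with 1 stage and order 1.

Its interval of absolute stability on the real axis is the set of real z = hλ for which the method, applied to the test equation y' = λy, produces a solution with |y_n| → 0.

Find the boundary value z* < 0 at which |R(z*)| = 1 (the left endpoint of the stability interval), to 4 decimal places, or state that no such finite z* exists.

z* = -2.0000.

Test eqn y'=λy, z=hλ:
  order 1, 1-stage ⇒ R(z)=1+z
  (e.g. R(-1.42)=-0.42000, |R|=0.42000)

Find x<0 with |R(x)|<1.
x=-1.42: |R|=0.4200
|R(-2.15)|=1.1500 |R(-1.1)|=0.1000 |R(-1.08)|=0.0800
Bisect:
  x_lo=-2.3228 |R|=1.3228  x_hi=-0.0970 |R|=0.9030
  mid=-1.20989 |R|=0.20989 →hi
  mid=-1.76634 |R|=0.76634 →hi
  mid=-2.04457 |R|=1.04457 →lo
  mid=-1.90546 |R|=0.90546 →hi
  mid=-1.97501 |R|=0.97501 →hi
  mid=-2.00979 |R|=1.00979 →lo
  mid=-1.99240 |R|=0.99240 →hi
  ...
  [-2.00001,-1.99988] ⇒ x*=-2.0000
Interval (-2.0000, 0).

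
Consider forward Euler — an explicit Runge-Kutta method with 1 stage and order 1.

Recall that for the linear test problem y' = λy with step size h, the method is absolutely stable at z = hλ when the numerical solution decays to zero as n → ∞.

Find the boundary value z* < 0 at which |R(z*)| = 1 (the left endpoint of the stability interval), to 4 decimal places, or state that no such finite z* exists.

With y'=λy (z=hλ):
  order 1, 1-stage ⇒ R(z)=1+z
  (e.g. R(-1.08)=-0.08000, |R|=0.08000)

Solve |R(x)|<1 on ℝ⁻.
x=-1.08: |R|=0.0800
|R(-1.53)|=0.5300 |R(-1.52)|=0.5200 |R(-0.96)|=0.0400
Bisect:
  x_lo=-2.7241 |R|=1.7241  x_hi=-0.2393 |R|=0.7607
  mid=-1.48171 |R|=0.48171 →hi
  mid=-2.10291 |R|=1.10291 →lo
  mid=-1.79231 |R|=0.79231 →hi
  mid=-1.94761 |R|=0.94761 →hi
  mid=-2.02526 |R|=1.02526 →lo
  mid=-1.98644 |R|=0.98644 →hi
  mid=-2.00585 |R|=1.00585 →lo
  mid=-1.99614 |R|=0.99614 →hi
  mid=-2.00100 |R|=1.00100 →lo
  mid=-1.99857 |R|=0.99857 →hi
  ...
  [-2.00009,-1.99994] ⇒ x*=-2.0000
So |R|<1 on (-2.0000, 0).

left endpoint -2.0000.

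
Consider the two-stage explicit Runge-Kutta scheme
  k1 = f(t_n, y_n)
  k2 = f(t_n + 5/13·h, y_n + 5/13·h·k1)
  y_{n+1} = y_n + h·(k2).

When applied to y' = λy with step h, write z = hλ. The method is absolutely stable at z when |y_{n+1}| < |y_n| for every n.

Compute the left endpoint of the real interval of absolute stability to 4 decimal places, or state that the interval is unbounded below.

z* = -2.6000.

Set f=λy, z=hλ:
  k1=λy_n ⇒ h·k1=z·y_n;  k2=λ(1+5/13z)y_n ⇒ h·k2=z(1+5/13z)y_n
  y_{n+1}/y_n = 1 + z(1+5/13z) = 1 + z + 5/13z²
  so R(z) = 1 + z + 5/13z².

Solve |R(x)|<1 on ℝ⁻.
x=-1: |R|=0.3846
R=1: x+5/13x²=0 ⇒ x=−13/5=-2.6000; min R=1−1/(4·5/13)=0.3500>−1
Confirm numerically:
  x=-2.513: |R|=0.91591 <1
  x=-1.957: |R|=0.51602 <1
  x=-1.315: |R|=0.35009 <1
  x=-1.195: |R|=0.35424 <1
  x=-3.152: |R|=1.66919 >1
  x=-3.044: |R|=1.51982 >1
  x=-2.714: |R|=1.11900 >1
Stable set (-2.6000, 0).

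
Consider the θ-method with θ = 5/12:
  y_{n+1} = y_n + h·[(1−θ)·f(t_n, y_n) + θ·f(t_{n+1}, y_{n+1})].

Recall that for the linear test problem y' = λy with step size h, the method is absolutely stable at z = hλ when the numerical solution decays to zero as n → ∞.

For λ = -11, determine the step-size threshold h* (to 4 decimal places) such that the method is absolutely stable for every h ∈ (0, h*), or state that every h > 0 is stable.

With y'=λy (z=hλ):
  y_{n+1} = y_n + z·[7/12·y_n + 5/12·y_{n+1}] ⇒ (1 − 5/12z)y_{n+1} = (1 + 7/12z)y_n
  Hence R(z) = (1 + 7/12z)/(1 − 5/12z).

Need |R(x)|<1, x<0.
x=-0.91: |R|=0.3402
R=−1: 1+7/12x = −1+5/12x ⇒ -1/6x=2 ⇒ x=2/(-1/6)=-12.0000
Confirm numerically:
  x=-10.331: |R|=0.94756 <1
  x=-6.295: |R|=0.73755 <1
  x=-4.905: |R|=0.61150 <1
  x=-12.511: |R|=1.01371 >1
  x=-12.244: |R|=1.00666 >1
  x=-12.099: |R|=1.00273 >1
Stable set (-12.0000, 0).

(-12.0000,0); λ=-11 ⇒ h* = (12)/11 = 1.0909.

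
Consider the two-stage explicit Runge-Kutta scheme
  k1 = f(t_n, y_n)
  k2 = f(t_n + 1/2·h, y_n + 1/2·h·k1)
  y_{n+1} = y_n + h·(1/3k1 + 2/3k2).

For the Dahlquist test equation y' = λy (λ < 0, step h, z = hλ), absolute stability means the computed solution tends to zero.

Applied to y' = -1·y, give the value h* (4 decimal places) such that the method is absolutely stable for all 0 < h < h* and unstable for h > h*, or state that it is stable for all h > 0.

Test eqn y'=λy, z=hλ:
  k1=λy_n ⇒ h·k1=z·y_n;  k2=λ(1+1/2z)y_n ⇒ h·k2=z(1+1/2z)y_n
  y_{n+1}/y_n = 1 + 1/3z + 2/3z(1+1/2z) = 1 + z + 1/3z²
  ⇒ R(z) = 1 + z + 1/3z².

Need |R(x)|<1, x<0.
x=-1.54: |R|=0.2505
R=1: x+1/3x²=0 ⇒ x=−3=-3.0000; min R=1−1/(4·1/3)=0.2500>−1
Confirm numerically:
  x=-2.583: |R|=0.64096 <1
  x=-2.212: |R|=0.41898 <1
  x=-1.785: |R|=0.27707 <1
  x=-1.394: |R|=0.25375 <1
  x=-3.130: |R|=1.13563 >1
  x=-3.029: |R|=1.02928 >1
So |R|<1 on (-3.0000, 0).

(-3.0000,0); λ=-1 ⇒ h* = (3)/1 = 3.0000.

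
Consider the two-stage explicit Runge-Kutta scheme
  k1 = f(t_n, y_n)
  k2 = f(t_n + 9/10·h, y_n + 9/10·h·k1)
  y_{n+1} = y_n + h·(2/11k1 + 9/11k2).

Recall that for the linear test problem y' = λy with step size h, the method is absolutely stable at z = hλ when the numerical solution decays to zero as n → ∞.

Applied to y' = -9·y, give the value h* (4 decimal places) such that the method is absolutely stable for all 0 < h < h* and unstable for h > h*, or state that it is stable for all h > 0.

(-1.3580,0); λ=-9 ⇒ h* = (110/81)/9 = 0.1509.

Test eqn y'=λy, z=hλ:
  k1=λy_n ⇒ h·k1=z·y_n;  k2=λ(1+9/10z)y_n ⇒ h·k2=z(1+9/10z)y_n
  y_{n+1}/y_n = 1 + 2/11z + 9/11z(1+9/10z) = 1 + z + 81/110z²
  ⇒ R(z) = 1 + z + 81/110z².

Solve |R(x)|<1 on ℝ⁻.
x=-1.5: |R|=1.1568
R=1: x+81/110x²=0 ⇒ x=−110/81=-1.3580; min R=1−1/(4·81/110)=0.6605>−1
Confirm numerically:
  x=-1.241: |R|=0.89306 <1
  x=-1.116: |R|=0.80111 <1
  x=-0.868: |R|=0.68679 <1
  x=-1.935: |R|=1.82211 >1
  x=-1.834: |R|=1.64280 >1
  x=-1.593: |R|=1.27563 >1
Stable set (-1.3580, 0).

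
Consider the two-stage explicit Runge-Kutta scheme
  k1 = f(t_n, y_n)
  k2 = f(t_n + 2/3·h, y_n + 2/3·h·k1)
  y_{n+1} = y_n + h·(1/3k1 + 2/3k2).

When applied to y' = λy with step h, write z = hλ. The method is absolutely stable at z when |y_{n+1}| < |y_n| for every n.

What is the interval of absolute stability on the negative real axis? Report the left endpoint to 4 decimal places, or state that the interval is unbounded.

(-2.2500, 0).

With y'=λy (z=hλ):
  k1=λy_n ⇒ h·k1=z·y_n;  k2=λ(1+2/3z)y_n ⇒ h·k2=z(1+2/3z)y_n
  y_{n+1}/y_n = 1 + 1/3z + 2/3z(1+2/3z) = 1 + z + 4/9z²
  R(z) = 1 + z + 4/9z².

Boundary: |R(x)|=1, x<0.
x=-1.73: |R|=0.6002
R=1: x+4/9x²=0 ⇒ x=−9/4=-2.2500; min R=1−1/(4·4/9)=0.4375>−1
Confirm numerically:
  x=-2.114: |R|=0.87222 <1
  x=-1.881: |R|=0.69152 <1
  x=-1.317: |R|=0.45388 <1
  x=-2.664: |R|=1.49018 >1
  x=-2.505: |R|=1.28390 >1
  x=-2.306: |R|=1.05739 >1
Stable set (-2.2500, 0).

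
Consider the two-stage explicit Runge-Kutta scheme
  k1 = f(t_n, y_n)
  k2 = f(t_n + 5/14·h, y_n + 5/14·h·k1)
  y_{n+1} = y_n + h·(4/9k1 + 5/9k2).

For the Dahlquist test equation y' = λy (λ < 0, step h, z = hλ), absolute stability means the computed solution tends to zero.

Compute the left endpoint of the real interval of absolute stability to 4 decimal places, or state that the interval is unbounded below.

z* = -5.0400.

Test eqn y'=λy, z=hλ:
  k1=λy_n ⇒ h·k1=z·y_n;  k2=λ(1+5/14z)y_n ⇒ h·k2=z(1+5/14z)y_n
  y_{n+1}/y_n = 1 + 4/9z + 5/9z(1+5/14z) = 1 + z + 25/126z²
  so R(z) = 1 + z + 25/126z².

Need |R(x)|<1, x<0.
x=-1.04: |R|=0.1746
R=1: x+25/126x²=0 ⇒ x=−126/25=-5.0400; min R=1−1/(4·25/126)=-0.2600>−1
Confirm numerically:
  x=-4.933: |R|=0.89527 <1
  x=-3.264: |R|=0.15017 <1
  x=-2.889: |R|=0.23298 <1
  x=-2.449: |R|=0.25900 <1
  x=-5.249: |R|=1.21767 >1
  x=-5.133: |R|=1.09472 >1
So |R|<1 on (-5.0400, 0).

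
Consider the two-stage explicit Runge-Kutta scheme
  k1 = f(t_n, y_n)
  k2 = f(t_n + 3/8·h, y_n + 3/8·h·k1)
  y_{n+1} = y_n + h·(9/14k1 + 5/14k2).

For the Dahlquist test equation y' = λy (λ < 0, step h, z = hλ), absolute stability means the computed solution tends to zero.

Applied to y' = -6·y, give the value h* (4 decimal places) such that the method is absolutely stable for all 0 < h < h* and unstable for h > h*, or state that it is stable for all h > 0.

(-7.4667,0); λ=-6 ⇒ h* = (112/15)/6 = 1.2444.

Test eqn y'=λy, z=hλ:
  k1=λy_n ⇒ h·k1=z·y_n;  k2=λ(1+3/8z)y_n ⇒ h·k2=z(1+3/8z)y_n
  y_{n+1}/y_n = 1 + 9/14z + 5/14z(1+3/8z) = 1 + z + 15/112z²
  ⇒ R(z) = 1 + z + 15/112z².

Need |R(x)|<1, x<0.
x=-1.37: |R|=0.1186
R=1: x+15/112x²=0 ⇒ x=−112/15=-7.4667; min R=1−1/(4·15/112)=-0.8667>−1
Confirm numerically:
  x=-7.195: |R|=0.73822 <1
  x=-6.394: |R|=0.08143 <1
  x=-4.863: |R|=0.69575 <1
  x=-4.603: |R|=0.76537 <1
  x=-8.045: |R|=1.62313 >1
  x=-7.798: |R|=1.34604 >1
Stable set (-7.4667, 0).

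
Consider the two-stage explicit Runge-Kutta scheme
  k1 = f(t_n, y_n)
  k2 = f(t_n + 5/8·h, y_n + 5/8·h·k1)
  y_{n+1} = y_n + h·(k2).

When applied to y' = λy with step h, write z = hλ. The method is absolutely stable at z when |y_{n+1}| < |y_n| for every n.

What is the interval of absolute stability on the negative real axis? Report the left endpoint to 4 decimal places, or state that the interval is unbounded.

z∈(-1.6000,0).

On y'=λy, z=hλ:
  k1=λy_n ⇒ h·k1=z·y_n;  k2=λ(1+5/8z)y_n ⇒ h·k2=z(1+5/8z)y_n
  y_{n+1}/y_n = 1 + z(1+5/8z) = 1 + z + 5/8z²
  so R(z) = 1 + z + 5/8z².

Find x<0 with |R(x)|<1.
x=-0.86: |R|=0.6022
R=1: x+5/8x²=0 ⇒ x=−8/5=-1.6000; min R=1−1/(4·5/8)=0.6000>−1
Confirm numerically:
  x=-1.508: |R|=0.91329 <1
  x=-1.208: |R|=0.70404 <1
  x=-0.707: |R|=0.60541 <1
  x=-2.030: |R|=1.54556 >1
  x=-2.019: |R|=1.52873 >1
  x=-1.753: |R|=1.16763 >1
So |R|<1 on (-1.6000, 0).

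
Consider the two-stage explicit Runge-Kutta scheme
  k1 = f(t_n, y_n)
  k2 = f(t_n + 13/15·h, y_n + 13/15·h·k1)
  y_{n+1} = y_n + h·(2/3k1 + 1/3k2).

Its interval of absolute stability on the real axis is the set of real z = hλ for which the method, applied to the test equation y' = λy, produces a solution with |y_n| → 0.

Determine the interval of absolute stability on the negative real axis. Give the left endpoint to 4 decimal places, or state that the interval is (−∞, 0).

z∈(-3.4615,0).

Set f=λy, z=hλ:
  k1=λy_n ⇒ h·k1=z·y_n;  k2=λ(1+13/15z)y_n ⇒ h·k2=z(1+13/15z)y_n
  y_{n+1}/y_n = 1 + 2/3z + 1/3z(1+13/15z) = 1 + z + 13/45z²
  ⇒ R(z) = 1 + z + 13/45z².

Solve |R(x)|<1 on ℝ⁻.
x=-1.4: |R|=0.1662
R=1: x+13/45x²=0 ⇒ x=−45/13=-3.4615; min R=1−1/(4·13/45)=0.1346>−1
Confirm numerically:
  x=-2.885: |R|=0.51949 <1
  x=-2.120: |R|=0.17838 <1
  x=-1.499: |R|=0.15013 <1
  x=-3.745: |R|=1.30667 >1
  x=-3.668: |R|=1.21878 >1
So |R|<1 on (-3.4615, 0).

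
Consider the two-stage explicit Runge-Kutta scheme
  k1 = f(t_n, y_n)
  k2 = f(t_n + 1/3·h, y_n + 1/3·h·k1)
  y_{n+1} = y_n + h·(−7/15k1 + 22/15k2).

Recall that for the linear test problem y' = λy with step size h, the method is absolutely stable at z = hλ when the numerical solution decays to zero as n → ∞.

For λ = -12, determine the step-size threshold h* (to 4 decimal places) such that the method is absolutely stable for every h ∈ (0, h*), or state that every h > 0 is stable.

With y'=λy (z=hλ):
  k1=λy_n ⇒ h·k1=z·y_n;  k2=λ(1+1/3z)y_n ⇒ h·k2=z(1+1/3z)y_n
  y_{n+1}/y_n = 1 − 7/15z + 22/15z(1+1/3z) = 1 + z + 22/45z²
  R(z) = 1 + z + 22/45z².

Solve |R(x)|<1 on ℝ⁻.
x=-1.07: |R|=0.4897
R=1: x+22/45x²=0 ⇒ x=−45/22=-2.0455; min R=1−1/(4·22/45)=0.4886>−1
Confirm numerically:
  x=-1.760: |R|=0.75438 <1
  x=-1.646: |R|=0.67855 <1
  x=-1.614: |R|=0.65955 <1
  x=-0.834: |R|=0.50605 <1
  x=-2.225: |R|=1.19531 >1
  x=-2.093: |R|=1.04865 >1
So |R|<1 on (-2.0455, 0).

(-2.0455,0); λ=-12 ⇒ h* = (45/22)/12 = 0.1705.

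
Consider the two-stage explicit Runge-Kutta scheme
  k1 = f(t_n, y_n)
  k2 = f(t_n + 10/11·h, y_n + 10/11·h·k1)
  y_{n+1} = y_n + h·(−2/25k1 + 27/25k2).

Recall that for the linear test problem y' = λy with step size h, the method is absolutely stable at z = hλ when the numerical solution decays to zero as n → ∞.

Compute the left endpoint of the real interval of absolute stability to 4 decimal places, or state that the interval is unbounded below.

With y'=λy (z=hλ):
  k1=λy_n ⇒ h·k1=z·y_n;  k2=λ(1+10/11z)y_n ⇒ h·k2=z(1+10/11z)y_n
  y_{n+1}/y_n = 1 − 2/25z + 27/25z(1+10/11z) = 1 + z + 54/55z²
  ⇒ R(z) = 1 + z + 54/55z².

Solve |R(x)|<1 on ℝ⁻.
x=-1.23: |R|=1.2554
R=1: x+54/55x²=0 ⇒ x=−55/54=-1.0185; min R=1−1/(4·54/55)=0.7454>−1
Confirm numerically:
  x=-0.911: |R|=0.90383 <1
  x=-0.798: |R|=0.82723 <1
  x=-0.522: |R|=0.74553 <1
  x=-1.604: |R|=1.92204 >1
  x=-1.539: |R|=1.78646 >1
Stable set (-1.0185, 0).

z* = -1.0185.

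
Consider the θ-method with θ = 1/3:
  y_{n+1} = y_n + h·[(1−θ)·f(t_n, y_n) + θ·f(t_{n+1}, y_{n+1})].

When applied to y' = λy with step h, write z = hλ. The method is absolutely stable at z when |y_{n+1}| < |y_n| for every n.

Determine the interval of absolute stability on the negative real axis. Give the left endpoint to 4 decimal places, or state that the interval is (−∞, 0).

(-6.0000, 0).

Test eqn y'=λy, z=hλ:
  y_{n+1} = y_n + z·[2/3·y_n + 1/3·y_{n+1}] ⇒ (1 − 1/3z)y_{n+1} = (1 + 2/3z)y_n
  ⇒ R(z) = (1 + 2/3z)/(1 − 1/3z).

Solve |R(x)|<1 on ℝ⁻.
x=-0.34: |R|=0.6946
R=−1: 1+2/3x = −1+1/3x ⇒ -1/3x=2 ⇒ x=2/(-1/3)=-6.0000
Confirm numerically:
  x=-5.396: |R|=0.92806 <1
  x=-4.612: |R|=0.81766 <1
  x=-4.356: |R|=0.77651 <1
  x=-3.380: |R|=0.58934 <1
  x=-6.572: |R|=1.05976 >1
  x=-6.037: |R|=1.00409 >1
  x=-6.024: |R|=1.00266 >1
So |R|<1 on (-6.0000, 0).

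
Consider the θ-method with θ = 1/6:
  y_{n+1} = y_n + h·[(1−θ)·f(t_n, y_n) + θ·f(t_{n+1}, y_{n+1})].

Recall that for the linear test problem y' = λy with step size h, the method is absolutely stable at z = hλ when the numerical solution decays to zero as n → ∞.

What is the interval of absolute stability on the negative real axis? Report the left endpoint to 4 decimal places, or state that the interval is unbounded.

Test eqn y'=λy, z=hλ:
  y_{n+1} = y_n + z·[5/6·y_n + 1/6·y_{n+1}] ⇒ (1 − 1/6z)y_{n+1} = (1 + 5/6z)y_n
  R(z) = (1 + 5/6z)/(1 − 1/6z).

Need |R(x)|<1, x<0.
x=-0.65: |R|=0.4135
R=−1: 1+5/6x = −1+1/6x ⇒ -2/3x=2 ⇒ x=2/(-2/3)=-3.0000
Confirm numerically:
  x=-2.325: |R|=0.67568 <1
  x=-2.200: |R|=0.60976 <1
  x=-1.523: |R|=0.21467 <1
  x=-3.331: |R|=1.14189 >1
  x=-3.200: |R|=1.08696 >1
So |R|<1 on (-3.0000, 0).

z∈(-3.0000,0).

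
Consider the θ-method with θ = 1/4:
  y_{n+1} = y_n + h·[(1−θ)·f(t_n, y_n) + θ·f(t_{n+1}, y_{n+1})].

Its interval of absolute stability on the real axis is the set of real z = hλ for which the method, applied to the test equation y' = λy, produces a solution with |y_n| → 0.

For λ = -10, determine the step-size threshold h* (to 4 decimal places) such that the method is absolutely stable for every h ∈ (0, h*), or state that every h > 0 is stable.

With y'=λy (z=hλ):
  y_{n+1} = y_n + z·[3/4·y_n + 1/4·y_{n+1}] ⇒ (1 − 1/4z)y_{n+1} = (1 + 3/4z)y_n
  so R(z) = (1 + 3/4z)/(1 − 1/4z).

Need |R(x)|<1, x<0.
x=-1.52: |R|=0.1014
R=−1: 1+3/4x = −1+1/4x ⇒ -1/2x=2 ⇒ x=2/(-1/2)=-4.0000
Confirm numerically:
  x=-3.624: |R|=0.90136 <1
  x=-2.382: |R|=0.49295 <1
  x=-2.015: |R|=0.33998 <1
  x=-1.619: |R|=0.15252 <1
  x=-4.281: |R|=1.06787 >1
  x=-4.192: |R|=1.04688 >1
Stable set (-4.0000, 0).

(-4.0000,0); λ=-10 ⇒ h* = (4)/10 = 0.4000.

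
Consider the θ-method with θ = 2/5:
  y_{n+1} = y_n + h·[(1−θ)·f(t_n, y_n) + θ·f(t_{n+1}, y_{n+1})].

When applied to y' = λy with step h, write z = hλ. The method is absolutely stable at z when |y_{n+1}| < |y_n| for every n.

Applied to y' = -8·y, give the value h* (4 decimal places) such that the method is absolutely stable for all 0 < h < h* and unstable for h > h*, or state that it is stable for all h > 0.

(-10.0000,0); λ=-8 ⇒ h* = (10)/8 = 1.2500.

With y'=λy (z=hλ):
  y_{n+1} = y_n + z·[3/5·y_n + 2/5·y_{n+1}] ⇒ (1 − 2/5z)y_{n+1} = (1 + 3/5z)y_n
  Hence R(z) = (1 + 3/5z)/(1 − 2/5z).

Solve |R(x)|<1 on ℝ⁻.
x=-0.91: |R|=0.3328
R=−1: 1+3/5x = −1+2/5x ⇒ -1/5x=2 ⇒ x=2/(-1/5)=-10.0000
Confirm numerically:
  x=-6.176: |R|=0.77962 <1
  x=-4.818: |R|=0.64594 <1
  x=-4.206: |R|=0.56800 <1
  x=-10.454: |R|=1.01752 >1
  x=-10.333: |R|=1.01297 >1
So |R|<1 on (-10.0000, 0).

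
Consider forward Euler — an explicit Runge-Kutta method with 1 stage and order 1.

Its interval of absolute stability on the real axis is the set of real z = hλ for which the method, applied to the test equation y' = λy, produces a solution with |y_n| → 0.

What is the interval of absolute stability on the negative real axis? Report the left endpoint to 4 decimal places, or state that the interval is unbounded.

z∈(-2.0000,0).

On y'=λy, z=hλ:
  order 1, 1-stage ⇒ R(z)=1+z
  (e.g. R(-0.99)=0.01000, |R|=0.01000)

Find x<0 with |R(x)|<1.
x=-0.99: |R|=0.0100
|R(-2.29)|=1.2900 |R(-1.77)|=0.7700 |R(-0.5)|=0.5000
Bisect:
  x_lo=-2.4838 |R|=1.4838  x_hi=-0.1268 |R|=0.8732
  mid=-1.30531 |R|=0.30531 →hi
  mid=-1.89457 |R|=0.89457 →hi
  mid=-2.18920 |R|=1.18920 →lo
  mid=-2.04188 |R|=1.04188 →lo
  mid=-1.96822 |R|=0.96822 →hi
  mid=-2.00505 |R|=1.00505 →lo
  mid=-1.98664 |R|=0.98664 →hi
  ...
  [-2.00002,-1.99987] ⇒ x*=-2.0000
Interval (-2.0000, 0).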